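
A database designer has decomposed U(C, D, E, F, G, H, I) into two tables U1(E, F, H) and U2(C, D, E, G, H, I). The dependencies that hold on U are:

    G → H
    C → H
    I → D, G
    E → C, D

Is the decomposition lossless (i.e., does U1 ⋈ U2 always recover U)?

Common attributes: U1 ∩ U2 = {E, H}.
Closure of {E, H}: E → C, D applies, adding C, D. So (E, H)⁺ = {C, D, E, H}.
The closure contains neither all of U1 = {E, F, H} nor all of U2 = {C, D, E, G, H, I}, so the common attributes are not a superkey of either fragment. The join is lossy.

No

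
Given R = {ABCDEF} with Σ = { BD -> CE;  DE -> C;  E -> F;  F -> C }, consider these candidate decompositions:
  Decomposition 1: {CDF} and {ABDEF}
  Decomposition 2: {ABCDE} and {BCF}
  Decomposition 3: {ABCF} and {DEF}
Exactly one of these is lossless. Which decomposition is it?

Decomposition 1

Decomposition 1: common = {DF}, closure = {CDF} → lossless.
Decomposition 2: common = {BC}, closure = {BC} → lossy.
Decomposition 3: common = {F}, closure = {CF} → lossy.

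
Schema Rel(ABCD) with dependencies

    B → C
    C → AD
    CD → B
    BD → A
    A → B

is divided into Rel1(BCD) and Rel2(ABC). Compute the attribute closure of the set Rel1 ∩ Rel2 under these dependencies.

Rel1 ∩ Rel2 = {BC}.
C → AD applies, adding AD
Closure: {ABCD}.

ABCD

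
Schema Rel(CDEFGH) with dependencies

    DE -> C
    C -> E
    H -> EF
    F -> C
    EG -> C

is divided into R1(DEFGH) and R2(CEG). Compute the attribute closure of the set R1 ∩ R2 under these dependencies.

R1 ∩ R2 = {EG}.
EG → C applies, adding C
Closure: {CEG}.

CEG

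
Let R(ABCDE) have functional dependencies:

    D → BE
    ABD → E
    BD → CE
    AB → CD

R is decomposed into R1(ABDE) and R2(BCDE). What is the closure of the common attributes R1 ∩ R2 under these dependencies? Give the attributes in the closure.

BCDE

R1 ∩ R2 = {BDE}.
BD → CE applies, adding C
Closure: {BCDE}.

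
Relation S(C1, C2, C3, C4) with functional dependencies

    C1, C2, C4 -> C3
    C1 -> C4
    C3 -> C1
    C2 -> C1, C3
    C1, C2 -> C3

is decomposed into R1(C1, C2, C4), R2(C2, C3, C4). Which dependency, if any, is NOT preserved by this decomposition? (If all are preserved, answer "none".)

Check C3 → C1: no single fragment contains all of {C1, C3}, and the restricted closure of {C3} across the fragments never reaches {C1}.
C1, C2, C4 → C3 is preserved.
C1 → C4 is preserved.
C2 → C1, C3 is preserved.
C1, C2 → C3 is preserved.

C3 -> C1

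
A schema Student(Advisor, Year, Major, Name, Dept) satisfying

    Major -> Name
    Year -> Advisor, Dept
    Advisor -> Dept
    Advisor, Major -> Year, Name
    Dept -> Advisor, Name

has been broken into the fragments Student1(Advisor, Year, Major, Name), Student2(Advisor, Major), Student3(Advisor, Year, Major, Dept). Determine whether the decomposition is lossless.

Yes

Chase test. Columns are Advisor, Year, Major, Name, Dept; row i has aⱼ where attribute j ∈ Studenti, else bᵢⱼ.
Initial tableau (one row per fragment):
  row 1: a1 a2 a3 a4 b15
  row 2: a1 b22 a3 b24 b25
  row 3: a1 a2 a3 b34 a5
Rows 1 and 2 agree on Major; apply Major→Name and equate their Name entries.
Rows 1 and 3 agree on Major; apply Major→Name and equate their Name entries.
Rows 1 and 3 agree on Year; apply Year→Advisor, Dept and equate their Advisor, Dept entries.
Rows 1 and 2 agree on Advisor; apply Advisor→Dept and equate their Dept entries.
Rows 1 and 2 agree on Advisor, Major; apply Advisor, Major→Year, Name and equate their Year, Name entries.
Row 1 is now all distinguished symbols — the join is lossless.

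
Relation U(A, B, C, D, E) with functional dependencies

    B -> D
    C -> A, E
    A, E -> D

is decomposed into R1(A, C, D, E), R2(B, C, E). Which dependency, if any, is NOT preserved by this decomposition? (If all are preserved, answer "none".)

Check B → D: no single fragment contains all of {B, D}, and the restricted closure of {B} across the fragments never reaches {D}.
C → A, E is preserved.
A, E → D is preserved.

B -> D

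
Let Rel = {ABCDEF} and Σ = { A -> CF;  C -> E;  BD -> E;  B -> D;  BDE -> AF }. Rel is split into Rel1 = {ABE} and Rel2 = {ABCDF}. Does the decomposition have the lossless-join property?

Common attributes: Rel1 ∩ Rel2 = {AB}.
Closure of {AB}: A → CF applies, adding CF; C → E applies, adding E; B → D applies, adding D. So (AB)⁺ = {ABCDEF}.
This closure contains every attribute of Rel1, so Rel1 ∩ Rel2 → Rel1. The join is lossless.

Yes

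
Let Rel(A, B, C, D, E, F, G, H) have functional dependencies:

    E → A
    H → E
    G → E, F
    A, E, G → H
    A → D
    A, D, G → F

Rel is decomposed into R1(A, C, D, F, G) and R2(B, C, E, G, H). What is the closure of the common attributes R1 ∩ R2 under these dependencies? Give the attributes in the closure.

R1 ∩ R2 = {C, G}.
G → E, F applies, adding E, F
E → A applies, adding A
A, E, G → H applies, adding H
A → D applies, adding D
Closure: {A, C, D, E, F, G, H}.

A, C, D, E, F, G, H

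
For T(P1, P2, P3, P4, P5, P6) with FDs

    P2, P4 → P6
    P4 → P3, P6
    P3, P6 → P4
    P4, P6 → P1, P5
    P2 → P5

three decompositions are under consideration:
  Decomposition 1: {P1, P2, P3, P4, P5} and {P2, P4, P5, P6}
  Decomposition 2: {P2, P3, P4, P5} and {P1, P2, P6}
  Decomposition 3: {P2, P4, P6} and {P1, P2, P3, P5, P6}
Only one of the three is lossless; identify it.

Decomposition 1

Decomposition 1: common = {P2, P4, P5}, closure = {P1, P2, P3, P4, P5, P6} → lossless.
Decomposition 2: common = {P2}, closure = {P2, P5} → lossy.
Decomposition 3: common = {P2, P6}, closure = {P2, P5, P6} → lossy.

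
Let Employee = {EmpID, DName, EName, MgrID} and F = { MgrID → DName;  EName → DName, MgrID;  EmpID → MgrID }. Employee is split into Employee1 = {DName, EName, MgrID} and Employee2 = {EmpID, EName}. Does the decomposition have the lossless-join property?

Yes

Common attributes: Employee1 ∩ Employee2 = {EName}.
Closure of {EName}: EName → DName, MgrID applies, adding DName, MgrID. So (EName)⁺ = {DName, EName, MgrID}.
This closure contains every attribute of Employee1, so Employee1 ∩ Employee2 → Employee1. The join is lossless.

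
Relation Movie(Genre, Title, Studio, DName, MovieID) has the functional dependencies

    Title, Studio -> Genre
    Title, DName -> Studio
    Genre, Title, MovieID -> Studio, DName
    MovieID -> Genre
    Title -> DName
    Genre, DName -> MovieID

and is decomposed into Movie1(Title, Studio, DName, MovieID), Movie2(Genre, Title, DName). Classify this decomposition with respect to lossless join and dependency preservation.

Lossless test: (Title, DName)⁺ = {Genre, Title, Studio, DName, MovieID}, which contains all of one fragment — lossless.
Dependency preservation: the restricted closure of {MovieID} across the fragments never reaches {Genre}, so MovieID → Genre cannot be enforced without a join — not preserved.

lossless but not dependency-preserving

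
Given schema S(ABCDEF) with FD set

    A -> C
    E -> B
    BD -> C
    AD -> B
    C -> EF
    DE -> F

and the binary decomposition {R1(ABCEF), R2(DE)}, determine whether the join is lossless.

Common attributes: R1 ∩ R2 = {E}.
Closure of {E}: E → B applies, adding B. So (E)⁺ = {BE}.
The closure contains neither all of R1 = {ABCEF} nor all of R2 = {DE}, so the common attributes are not a superkey of either fragment. The join is lossy.

No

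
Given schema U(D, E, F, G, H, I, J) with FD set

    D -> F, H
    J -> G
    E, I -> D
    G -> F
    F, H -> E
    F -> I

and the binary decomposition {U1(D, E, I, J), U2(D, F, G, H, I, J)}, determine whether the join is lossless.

Yes

Common attributes: U1 ∩ U2 = {D, I, J}.
Closure of {D, I, J}: D → F, H applies, adding F, H; J → G applies, adding G; F, H → E applies, adding E. So (D, I, J)⁺ = {D, E, F, G, H, I, J}.
This closure contains every attribute of U1, so U1 ∩ U2 → U1. The join is lossless.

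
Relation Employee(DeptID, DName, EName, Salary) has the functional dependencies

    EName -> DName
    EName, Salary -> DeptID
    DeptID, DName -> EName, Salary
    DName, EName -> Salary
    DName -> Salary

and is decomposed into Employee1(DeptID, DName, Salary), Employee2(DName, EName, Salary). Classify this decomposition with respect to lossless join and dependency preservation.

lossy and not dependency-preserving

Lossless test: (DName, Salary)⁺ = {DName, Salary}, which is a superkey of neither fragment — lossy.
Dependency preservation: the restricted closure of {EName, Salary} across the fragments never reaches {DeptID}, so EName, Salary → DeptID cannot be enforced without a join — not preserved.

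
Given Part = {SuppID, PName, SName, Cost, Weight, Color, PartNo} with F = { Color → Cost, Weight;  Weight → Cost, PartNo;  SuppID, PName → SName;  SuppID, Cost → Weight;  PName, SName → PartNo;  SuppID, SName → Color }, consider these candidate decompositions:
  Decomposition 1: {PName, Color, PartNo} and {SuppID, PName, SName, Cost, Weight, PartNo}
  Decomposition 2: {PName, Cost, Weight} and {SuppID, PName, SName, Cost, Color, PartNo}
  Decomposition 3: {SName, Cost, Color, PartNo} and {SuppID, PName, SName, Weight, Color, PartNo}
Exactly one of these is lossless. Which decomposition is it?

Decomposition 1: common = {PName, PartNo}, closure = {PName, PartNo} → lossy.
Decomposition 2: common = {PName, Cost}, closure = {PName, Cost} → lossy.
Decomposition 3: common = {SName, Color, PartNo}, closure = {SName, Cost, Weight, Color, PartNo} → lossless.

Decomposition 3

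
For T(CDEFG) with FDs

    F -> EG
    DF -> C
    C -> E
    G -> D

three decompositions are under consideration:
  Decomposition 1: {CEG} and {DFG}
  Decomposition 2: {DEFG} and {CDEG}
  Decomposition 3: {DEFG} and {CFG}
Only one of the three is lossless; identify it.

Decomposition 1: common = {G}, closure = {DG} → lossy.
Decomposition 2: common = {DEG}, closure = {DEG} → lossy.
Decomposition 3: common = {FG}, closure = {CDEFG} → lossless.

Decomposition 3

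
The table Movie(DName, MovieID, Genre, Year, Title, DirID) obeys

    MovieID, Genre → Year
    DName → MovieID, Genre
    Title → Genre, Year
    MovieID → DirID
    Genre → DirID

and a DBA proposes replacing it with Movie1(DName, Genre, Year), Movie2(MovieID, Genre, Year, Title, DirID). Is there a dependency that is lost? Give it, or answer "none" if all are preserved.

Check DName → MovieID, Genre: no single fragment contains all of {DName, MovieID, Genre}, and the restricted closure of {DName} across the fragments never reaches {MovieID, Genre}.
MovieID, Genre → Year is preserved.
Title → Genre, Year is preserved.
MovieID → DirID is preserved.
Genre → DirID is preserved.

DName → MovieID, Genre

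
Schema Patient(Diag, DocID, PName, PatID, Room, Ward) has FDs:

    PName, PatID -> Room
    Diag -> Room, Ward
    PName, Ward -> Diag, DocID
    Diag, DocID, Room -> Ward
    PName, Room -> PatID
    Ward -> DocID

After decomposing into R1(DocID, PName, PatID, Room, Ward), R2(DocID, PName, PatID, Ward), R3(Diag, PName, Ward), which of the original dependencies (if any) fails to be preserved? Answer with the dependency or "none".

Check Diag → Room, Ward: no single fragment contains all of {Diag, Room, Ward}, and the restricted closure of {Diag} across the fragments never reaches {Room, Ward}.
PName, PatID → Room is preserved.
PName, Ward → Diag, DocID is preserved.
Diag, DocID, Room → Ward is preserved.
PName, Room → PatID is preserved.
Ward → DocID is preserved.

Diag -> Room, Ward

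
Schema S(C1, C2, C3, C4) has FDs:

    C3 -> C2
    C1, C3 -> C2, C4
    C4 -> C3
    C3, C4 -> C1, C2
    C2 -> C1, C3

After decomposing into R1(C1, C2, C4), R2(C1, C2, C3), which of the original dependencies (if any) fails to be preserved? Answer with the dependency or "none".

C3 → C2 lies within R2.
C1, C3 → C2, C4: restricted closure across fragments reaches C2, C4.
C4 → C3: restricted closure across fragments reaches C3.
C3, C4 → C1, C2: restricted closure across fragments reaches C1, C2.
C2 → C1, C3 lies within R2.
Every dependency is enforceable on the fragments, so the decomposition is dependency-preserving.

none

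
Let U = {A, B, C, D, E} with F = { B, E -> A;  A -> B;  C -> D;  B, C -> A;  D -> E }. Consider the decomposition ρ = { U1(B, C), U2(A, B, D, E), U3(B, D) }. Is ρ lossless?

Chase test. Columns are A, B, C, D, E; row i has aⱼ where attribute j ∈ Ui, else bᵢⱼ.
Initial tableau (one row per fragment):
  row 1: b11 a2 a3 b14 b15
  row 2: a1 a2 b23 a4 a5
  row 3: b31 a2 b33 a4 b35
Rows 2 and 3 agree on D; apply D→E and equate their E entries.
Rows 2 and 3 agree on B, E; apply B, E→A and equate their A entries.
No row becomes fully distinguished — the join is lossy.

No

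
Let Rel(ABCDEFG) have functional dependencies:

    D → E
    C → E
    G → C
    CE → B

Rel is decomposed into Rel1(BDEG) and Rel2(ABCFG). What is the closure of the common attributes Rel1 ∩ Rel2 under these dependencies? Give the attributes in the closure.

Rel1 ∩ Rel2 = {BG}.
G → C applies, adding C
C → E applies, adding E
Closure: {BCEG}.

BCEG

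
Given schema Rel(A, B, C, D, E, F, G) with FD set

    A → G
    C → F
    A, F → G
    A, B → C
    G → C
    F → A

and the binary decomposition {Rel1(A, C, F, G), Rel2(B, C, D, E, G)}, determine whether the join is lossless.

Common attributes: Rel1 ∩ Rel2 = {C, G}.
Closure of {C, G}: C → F applies, adding F; F → A applies, adding A. So (C, G)⁺ = {A, C, F, G}.
This closure contains every attribute of Rel1, so Rel1 ∩ Rel2 → Rel1. The join is lossless.

Yes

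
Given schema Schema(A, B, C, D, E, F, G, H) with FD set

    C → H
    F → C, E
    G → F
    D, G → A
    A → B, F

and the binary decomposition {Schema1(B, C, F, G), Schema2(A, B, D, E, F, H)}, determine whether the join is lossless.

No

Common attributes: Schema1 ∩ Schema2 = {B, F}.
Closure of {B, F}: F → C, E applies, adding C, E; C → H applies, adding H. So (B, F)⁺ = {B, C, E, F, H}.
The closure contains neither all of Schema1 = {B, C, F, G} nor all of Schema2 = {A, B, D, E, F, H}, so the common attributes are not a superkey of either fragment. The join is lossy.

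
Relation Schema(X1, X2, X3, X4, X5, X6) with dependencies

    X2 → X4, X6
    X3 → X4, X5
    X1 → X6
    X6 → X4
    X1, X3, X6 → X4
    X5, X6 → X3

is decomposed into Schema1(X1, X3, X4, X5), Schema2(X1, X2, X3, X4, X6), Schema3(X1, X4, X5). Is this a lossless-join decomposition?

Chase test. Columns are X1, X2, X3, X4, X5, X6; row i has aⱼ where attribute j ∈ Schemai, else bᵢⱼ.
Initial tableau (one row per fragment):
  row 1: a1 b12 a3 a4 a5 b16
  row 2: a1 a2 a3 a4 b25 a6
  row 3: a1 b32 b33 a4 a5 b36
Rows 1 and 2 agree on X3; apply X3→X4, X5 and equate their X4, X5 entries.
Rows 1 and 2 agree on X1; apply X1→X6 and equate their X6 entries.
Rows 1 and 3 agree on X1; apply X1→X6 and equate their X6 entries.
Rows 1 and 3 agree on X5, X6; apply X5, X6→X3 and equate their X3 entries.
Row 2 is now all distinguished symbols — the join is lossless.

Yes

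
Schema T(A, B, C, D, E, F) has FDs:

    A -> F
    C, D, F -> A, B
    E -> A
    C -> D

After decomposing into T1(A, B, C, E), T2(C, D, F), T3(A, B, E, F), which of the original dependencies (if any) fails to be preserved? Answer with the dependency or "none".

Check C, D, F → A, B: no single fragment contains all of {A, B, C, D, F}, and the restricted closure of {C, D, F} across the fragments never reaches {A, B}.
A → F is preserved.
E → A is preserved.
C → D is preserved.

C, D, F -> A, B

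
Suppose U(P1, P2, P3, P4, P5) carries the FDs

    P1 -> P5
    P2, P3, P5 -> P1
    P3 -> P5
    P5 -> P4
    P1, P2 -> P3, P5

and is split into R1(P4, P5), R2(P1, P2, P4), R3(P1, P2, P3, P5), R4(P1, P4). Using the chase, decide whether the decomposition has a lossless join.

Yes

Chase test. Columns are P1, P2, P3, P4, P5; row i has aⱼ where attribute j ∈ Ri, else bᵢⱼ.
Initial tableau (one row per fragment):
  row 1: b11 b12 b13 a4 a5
  row 2: a1 a2 b23 a4 b25
  row 3: a1 a2 a3 b34 a5
  row 4: a1 b42 b43 a4 b45
Rows 2 and 3 agree on P1; apply P1→P5 and equate their P5 entries.
Rows 2 and 4 agree on P1; apply P1→P5 and equate their P5 entries.
Rows 1 and 3 agree on P5; apply P5→P4 and equate their P4 entries.
Rows 2 and 3 agree on P1, P2; apply P1, P2→P3, P5 and equate their P3, P5 entries.
Row 2 is now all distinguished symbols — the join is lossless.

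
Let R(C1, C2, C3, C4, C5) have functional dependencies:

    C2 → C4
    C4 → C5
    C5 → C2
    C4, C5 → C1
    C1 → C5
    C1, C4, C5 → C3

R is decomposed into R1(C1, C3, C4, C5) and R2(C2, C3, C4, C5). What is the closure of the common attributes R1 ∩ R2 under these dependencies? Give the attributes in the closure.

C1, C2, C3, C4, C5

R1 ∩ R2 = {C3, C4, C5}.
C5 → C2 applies, adding C2
C4, C5 → C1 applies, adding C1
Closure: {C1, C2, C3, C4, C5}.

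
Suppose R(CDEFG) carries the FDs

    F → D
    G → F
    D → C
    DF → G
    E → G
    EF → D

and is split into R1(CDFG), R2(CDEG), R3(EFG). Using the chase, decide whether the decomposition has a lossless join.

Chase test. Columns are CDEFG; row i has aⱼ where attribute j ∈ Ri, else bᵢⱼ.
Initial tableau (one row per fragment):
  row 1: a1 a2 b13 a4 a5
  row 2: a1 a2 a3 b24 a5
  row 3: b31 b32 a3 a4 a5
Rows 1 and 3 agree on F; apply F→D and equate their D entries.
Rows 1 and 2 agree on G; apply G→F and equate their F entries.
Rows 1 and 3 agree on D; apply D→C and equate their C entries.
Row 2 is now all distinguished symbols — the join is lossless.

Yes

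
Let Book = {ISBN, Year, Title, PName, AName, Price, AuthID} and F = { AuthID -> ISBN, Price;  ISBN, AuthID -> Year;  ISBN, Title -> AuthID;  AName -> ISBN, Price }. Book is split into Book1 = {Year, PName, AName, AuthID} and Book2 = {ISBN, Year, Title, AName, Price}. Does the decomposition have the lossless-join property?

No

Common attributes: Book1 ∩ Book2 = {Year, AName}.
Closure of {Year, AName}: AName → ISBN, Price applies, adding ISBN, Price. So (Year, AName)⁺ = {ISBN, Year, AName, Price}.
The closure contains neither all of Book1 = {Year, PName, AName, AuthID} nor all of Book2 = {ISBN, Year, Title, AName, Price}, so the common attributes are not a superkey of either fragment. The join is lossy.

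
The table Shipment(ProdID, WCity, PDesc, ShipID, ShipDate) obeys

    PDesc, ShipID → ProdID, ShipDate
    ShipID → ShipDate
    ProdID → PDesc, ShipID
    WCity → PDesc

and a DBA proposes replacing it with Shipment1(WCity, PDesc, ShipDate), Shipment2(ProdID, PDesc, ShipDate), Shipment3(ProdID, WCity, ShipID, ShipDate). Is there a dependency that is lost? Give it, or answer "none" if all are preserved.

Check PDesc, ShipID → ProdID, ShipDate: no single fragment contains all of {ProdID, PDesc, ShipID, ShipDate}, and the restricted closure of {PDesc, ShipID} across the fragments never reaches {ProdID, ShipDate}.
ShipID → ShipDate is preserved.
ProdID → PDesc, ShipID is preserved.
WCity → PDesc is preserved.

PDesc, ShipID → ProdID, ShipDate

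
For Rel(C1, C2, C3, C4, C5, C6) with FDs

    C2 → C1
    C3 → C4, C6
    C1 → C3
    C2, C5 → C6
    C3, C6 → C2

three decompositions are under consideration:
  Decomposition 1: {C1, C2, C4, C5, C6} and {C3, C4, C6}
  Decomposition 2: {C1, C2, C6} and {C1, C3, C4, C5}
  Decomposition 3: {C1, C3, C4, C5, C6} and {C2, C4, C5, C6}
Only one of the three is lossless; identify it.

Decomposition 2

Decomposition 1: common = {C4, C6}, closure = {C4, C6} → lossy.
Decomposition 2: common = {C1}, closure = {C1, C2, C3, C4, C6} → lossless.
Decomposition 3: common = {C4, C5, C6}, closure = {C4, C5, C6} → lossy.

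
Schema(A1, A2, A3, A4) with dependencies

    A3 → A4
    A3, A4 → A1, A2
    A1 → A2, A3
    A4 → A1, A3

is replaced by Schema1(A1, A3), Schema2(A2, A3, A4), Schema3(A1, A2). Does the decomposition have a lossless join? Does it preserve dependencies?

lossless and dependency-preserving

Lossless test (chase): Rows 1 and 2 agree on A3; apply A3→A4 and equate their A4 entries. Rows 1 and 2 agree on A3, A4; apply A3, A4→A1, A2 and equate their A1, A2 entries. Rows 1 and 3 agree on A1; apply A1→A2, A3 and equate their A2, A3 entries. Rows 1 and 3 agree on A3; apply A3→A4 and equate their A4 entries. Row 1 is now all distinguished symbols — the join is lossless.
Dependency preservation: A3, A4 → A1, A2; A1 → A2, A3; A4 → A1, A3 are not contained in any single fragment, but the restricted closure of each left-hand side across the fragments still reaches the right-hand side; the remaining FDs each lie inside some fragment. All dependencies are preserved.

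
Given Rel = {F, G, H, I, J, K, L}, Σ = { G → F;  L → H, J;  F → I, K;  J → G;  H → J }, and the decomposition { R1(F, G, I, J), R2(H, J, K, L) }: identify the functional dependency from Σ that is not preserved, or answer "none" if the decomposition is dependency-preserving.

Check F → I, K: no single fragment contains all of {F, I, K}, and the restricted closure of {F} across the fragments never reaches {I, K}.
G → F is preserved.
L → H, J is preserved.
J → G is preserved.
H → J is preserved.

F → I, K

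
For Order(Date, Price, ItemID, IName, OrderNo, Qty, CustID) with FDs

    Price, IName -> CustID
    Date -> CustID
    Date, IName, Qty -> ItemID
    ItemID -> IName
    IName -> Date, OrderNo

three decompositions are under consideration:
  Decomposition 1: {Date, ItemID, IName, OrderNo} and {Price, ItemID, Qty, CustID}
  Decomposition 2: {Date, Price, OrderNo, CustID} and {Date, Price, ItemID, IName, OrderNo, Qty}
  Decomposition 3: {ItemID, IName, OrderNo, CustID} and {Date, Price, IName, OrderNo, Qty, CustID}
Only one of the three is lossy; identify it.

Decomposition 3

Decomposition 1: common = {ItemID}, closure = {Date, ItemID, IName, OrderNo, CustID} → lossless.
Decomposition 2: common = {Date, Price, OrderNo}, closure = {Date, Price, OrderNo, CustID} → lossless.
Decomposition 3: common = {IName, OrderNo, CustID}, closure = {Date, IName, OrderNo, CustID} → lossy.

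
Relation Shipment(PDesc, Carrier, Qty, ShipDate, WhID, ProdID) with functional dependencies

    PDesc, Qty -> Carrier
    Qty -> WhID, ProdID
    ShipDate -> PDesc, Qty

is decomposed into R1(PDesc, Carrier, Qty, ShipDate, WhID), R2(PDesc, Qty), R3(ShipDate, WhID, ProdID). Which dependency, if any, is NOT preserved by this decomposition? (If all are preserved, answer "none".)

Check Qty → WhID, ProdID: no single fragment contains all of {Qty, WhID, ProdID}, and the restricted closure of {Qty} across the fragments never reaches {WhID, ProdID}.
PDesc, Qty → Carrier is preserved.
ShipDate → PDesc, Qty is preserved.

Qty -> WhID, ProdID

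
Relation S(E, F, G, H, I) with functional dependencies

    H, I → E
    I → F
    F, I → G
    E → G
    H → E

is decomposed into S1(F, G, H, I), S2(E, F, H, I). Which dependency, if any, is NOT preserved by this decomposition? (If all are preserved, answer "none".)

Check E → G: no single fragment contains all of {E, G}, and the restricted closure of {E} across the fragments never reaches {G}.
H, I → E is preserved.
I → F is preserved.
F, I → G is preserved.
H → E is preserved.

E → G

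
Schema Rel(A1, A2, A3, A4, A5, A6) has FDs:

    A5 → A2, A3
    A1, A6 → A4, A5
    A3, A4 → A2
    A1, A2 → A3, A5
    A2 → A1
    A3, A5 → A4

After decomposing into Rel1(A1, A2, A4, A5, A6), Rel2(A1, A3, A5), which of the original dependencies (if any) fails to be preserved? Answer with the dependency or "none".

Check A3, A4 → A2: no single fragment contains all of {A2, A3, A4}, and the restricted closure of {A3, A4} across the fragments never reaches {A2}.
A5 → A2, A3 is preserved.
A1, A6 → A4, A5 is preserved.
A1, A2 → A3, A5 is preserved.
A2 → A1 is preserved.
A3, A5 → A4 is preserved.

A3, A4 → A2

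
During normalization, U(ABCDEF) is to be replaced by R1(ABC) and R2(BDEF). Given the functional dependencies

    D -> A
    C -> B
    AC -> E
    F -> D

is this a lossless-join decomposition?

No

Common attributes: R1 ∩ R2 = {B}.
No dependency enlarges {B}, so (B)⁺ = {B}.
The closure contains neither all of R1 = {ABC} nor all of R2 = {BDEF}, so the common attributes are not a superkey of either fragment. The join is lossy.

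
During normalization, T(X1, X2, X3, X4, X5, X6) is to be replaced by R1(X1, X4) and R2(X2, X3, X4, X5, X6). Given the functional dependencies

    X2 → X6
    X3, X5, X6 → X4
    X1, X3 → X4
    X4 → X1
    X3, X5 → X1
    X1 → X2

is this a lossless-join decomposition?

Yes

Common attributes: R1 ∩ R2 = {X4}.
Closure of {X4}: X4 → X1 applies, adding X1; X1 → X2 applies, adding X2; X2 → X6 applies, adding X6. So (X4)⁺ = {X1, X2, X4, X6}.
This closure contains every attribute of R1, so R1 ∩ R2 → R1. The join is lossless.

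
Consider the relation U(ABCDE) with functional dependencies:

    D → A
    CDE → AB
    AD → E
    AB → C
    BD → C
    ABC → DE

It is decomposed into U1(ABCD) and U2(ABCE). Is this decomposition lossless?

Common attributes: U1 ∩ U2 = {ABC}.
Closure of {ABC}: ABC → DE applies, adding DE. So (ABC)⁺ = {ABCDE}.
This closure contains every attribute of U1, so U1 ∩ U2 → U1. The join is lossless.

Yes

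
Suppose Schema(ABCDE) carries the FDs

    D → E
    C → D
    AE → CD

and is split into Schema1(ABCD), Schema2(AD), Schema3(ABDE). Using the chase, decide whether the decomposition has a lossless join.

Yes

Chase test. Columns are ABCDE; row i has aⱼ where attribute j ∈ Schemai, else bᵢⱼ.
Initial tableau (one row per fragment):
  row 1: a1 a2 a3 a4 b15
  row 2: a1 b22 b23 a4 b25
  row 3: a1 a2 b33 a4 a5
Rows 1 and 2 agree on D; apply D→E and equate their E entries.
Rows 1 and 3 agree on D; apply D→E and equate their E entries.
Rows 1 and 2 agree on AE; apply AE→CD and equate their CD entries.
Rows 1 and 3 agree on AE; apply AE→CD and equate their CD entries.
Row 1 is now all distinguished symbols — the join is lossless.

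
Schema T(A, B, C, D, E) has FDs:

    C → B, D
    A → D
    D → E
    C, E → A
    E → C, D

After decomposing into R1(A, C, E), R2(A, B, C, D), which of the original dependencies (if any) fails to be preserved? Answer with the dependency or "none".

C → B, D lies within R2.
A → D lies within R2.
D → E: restricted closure across fragments reaches E.
C, E → A lies within R1.
E → C, D: restricted closure across fragments reaches C, D.
Every dependency is enforceable on the fragments, so the decomposition is dependency-preserving.

none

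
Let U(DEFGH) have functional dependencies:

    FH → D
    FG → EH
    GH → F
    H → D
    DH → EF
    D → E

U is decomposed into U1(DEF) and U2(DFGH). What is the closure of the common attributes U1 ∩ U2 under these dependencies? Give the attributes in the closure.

U1 ∩ U2 = {DF}.
D → E applies, adding E
Closure: {DEF}.

DEF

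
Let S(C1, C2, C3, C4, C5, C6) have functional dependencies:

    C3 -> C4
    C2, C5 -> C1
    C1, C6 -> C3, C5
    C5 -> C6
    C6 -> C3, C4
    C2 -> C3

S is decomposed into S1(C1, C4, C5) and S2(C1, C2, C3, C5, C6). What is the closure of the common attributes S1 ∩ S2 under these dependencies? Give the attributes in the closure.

C1, C3, C4, C5, C6

S1 ∩ S2 = {C1, C5}.
C5 → C6 applies, adding C6
C6 → C3, C4 applies, adding C3, C4
Closure: {C1, C3, C4, C5, C6}.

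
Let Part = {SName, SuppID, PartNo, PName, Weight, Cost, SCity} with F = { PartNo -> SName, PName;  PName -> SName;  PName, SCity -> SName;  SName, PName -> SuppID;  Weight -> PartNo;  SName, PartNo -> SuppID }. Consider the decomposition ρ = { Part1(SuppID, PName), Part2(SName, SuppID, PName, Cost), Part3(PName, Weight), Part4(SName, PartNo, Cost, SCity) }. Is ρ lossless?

Chase test. Columns are SName, SuppID, PartNo, PName, Weight, Cost, SCity; row i has aⱼ where attribute j ∈ Parti, else bᵢⱼ.
Initial tableau (one row per fragment):
  row 1: b11 a2 b13 a4 b15 b16 b17
  row 2: a1 a2 b23 a4 b25 a6 b27
  row 3: b31 b32 b33 a4 a5 b36 b37
  row 4: a1 b42 a3 b44 b45 a6 a7
Rows 1 and 2 agree on PName; apply PName→SName and equate their SName entries.
Rows 1 and 3 agree on PName; apply PName→SName and equate their SName entries.
Rows 1 and 3 agree on SName, PName; apply SName, PName→SuppID and equate their SuppID entries.
No row becomes fully distinguished — the join is lossy.

No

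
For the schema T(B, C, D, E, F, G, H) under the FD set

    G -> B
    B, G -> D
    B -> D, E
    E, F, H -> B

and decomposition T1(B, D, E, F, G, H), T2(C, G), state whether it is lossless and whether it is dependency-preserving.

lossy but dependency-preserving

Lossless test: (G)⁺ = {B, D, E, G}, which is a superkey of neither fragment — lossy.
Dependency preservation: every FD's attributes lie within a single fragment, so each can be enforced locally — preserved.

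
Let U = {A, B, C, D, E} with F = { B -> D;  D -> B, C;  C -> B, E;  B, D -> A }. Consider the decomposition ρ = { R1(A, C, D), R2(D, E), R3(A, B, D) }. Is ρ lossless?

Chase test. Columns are A, B, C, D, E; row i has aⱼ where attribute j ∈ Ri, else bᵢⱼ.
Initial tableau (one row per fragment):
  row 1: a1 b12 a3 a4 b15
  row 2: b21 b22 b23 a4 a5
  row 3: a1 a2 b33 a4 b35
Rows 1 and 2 agree on D; apply D→B, C and equate their B, C entries.
Rows 1 and 3 agree on D; apply D→B, C and equate their B, C entries.
Rows 1 and 2 agree on C; apply C→B, E and equate their B, E entries.
Rows 1 and 3 agree on C; apply C→B, E and equate their B, E entries.
Rows 1 and 2 agree on B, D; apply B, D→A and equate their A entries.
Row 1 is now all distinguished symbols — the join is lossless.

Yes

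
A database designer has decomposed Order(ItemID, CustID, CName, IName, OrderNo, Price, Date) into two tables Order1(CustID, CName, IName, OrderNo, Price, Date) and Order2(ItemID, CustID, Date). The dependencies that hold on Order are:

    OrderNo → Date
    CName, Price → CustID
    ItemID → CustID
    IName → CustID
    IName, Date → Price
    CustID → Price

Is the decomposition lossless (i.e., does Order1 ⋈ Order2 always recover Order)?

Common attributes: Order1 ∩ Order2 = {CustID, Date}.
Closure of {CustID, Date}: CustID → Price applies, adding Price. So (CustID, Date)⁺ = {CustID, Price, Date}.
The closure contains neither all of Order1 = {CustID, CName, IName, OrderNo, Price, Date} nor all of Order2 = {ItemID, CustID, Date}, so the common attributes are not a superkey of either fragment. The join is lossy.

No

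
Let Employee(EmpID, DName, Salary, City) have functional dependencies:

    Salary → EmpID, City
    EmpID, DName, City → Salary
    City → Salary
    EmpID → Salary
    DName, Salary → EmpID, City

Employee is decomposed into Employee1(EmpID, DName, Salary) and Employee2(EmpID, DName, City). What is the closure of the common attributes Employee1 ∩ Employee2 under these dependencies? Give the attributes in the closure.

EmpID, DName, Salary, City

Employee1 ∩ Employee2 = {EmpID, DName}.
EmpID → Salary applies, adding Salary
DName, Salary → EmpID, City applies, adding City
Closure: {EmpID, DName, Salary, City}.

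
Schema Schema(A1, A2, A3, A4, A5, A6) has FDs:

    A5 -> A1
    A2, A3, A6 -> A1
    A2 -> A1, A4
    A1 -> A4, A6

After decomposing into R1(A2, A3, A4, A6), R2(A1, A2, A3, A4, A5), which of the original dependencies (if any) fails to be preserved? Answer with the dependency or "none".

Check A1 → A4, A6: no single fragment contains all of {A1, A4, A6}, and the restricted closure of {A1} across the fragments never reaches {A4, A6}.
A5 → A1 is preserved.
A2, A3, A6 → A1 is preserved.
A2 → A1, A4 is preserved.

A1 -> A4, A6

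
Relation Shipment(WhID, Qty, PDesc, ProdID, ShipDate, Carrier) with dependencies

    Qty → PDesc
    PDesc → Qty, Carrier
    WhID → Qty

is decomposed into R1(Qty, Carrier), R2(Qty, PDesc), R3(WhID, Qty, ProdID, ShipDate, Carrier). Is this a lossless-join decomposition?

Chase test. Columns are WhID, Qty, PDesc, ProdID, ShipDate, Carrier; row i has aⱼ where attribute j ∈ Ri, else bᵢⱼ.
Initial tableau (one row per fragment):
  row 1: b11 a2 b13 b14 b15 a6
  row 2: b21 a2 a3 b24 b25 b26
  row 3: a1 a2 b33 a4 a5 a6
Rows 1 and 2 agree on Qty; apply Qty→PDesc and equate their PDesc entries.
Rows 1 and 3 agree on Qty; apply Qty→PDesc and equate their PDesc entries.
Rows 1 and 2 agree on PDesc; apply PDesc→Qty, Carrier and equate their Qty, Carrier entries.
Row 3 is now all distinguished symbols — the join is lossless.

Yes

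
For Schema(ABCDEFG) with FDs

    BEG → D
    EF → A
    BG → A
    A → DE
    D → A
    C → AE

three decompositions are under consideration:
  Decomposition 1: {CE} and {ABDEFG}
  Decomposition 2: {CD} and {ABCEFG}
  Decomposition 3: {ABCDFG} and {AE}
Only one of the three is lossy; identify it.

Decomposition 1

Decomposition 1: common = {E}, closure = {E} → lossy.
Decomposition 2: common = {C}, closure = {ACDE} → lossless.
Decomposition 3: common = {A}, closure = {ADE} → lossless.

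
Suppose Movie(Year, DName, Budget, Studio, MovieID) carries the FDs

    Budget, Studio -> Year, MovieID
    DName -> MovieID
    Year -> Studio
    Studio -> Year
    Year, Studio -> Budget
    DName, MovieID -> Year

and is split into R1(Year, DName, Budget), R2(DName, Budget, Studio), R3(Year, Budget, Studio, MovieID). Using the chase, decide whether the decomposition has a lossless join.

Chase test. Columns are Year, DName, Budget, Studio, MovieID; row i has aⱼ where attribute j ∈ Ri, else bᵢⱼ.
Initial tableau (one row per fragment):
  row 1: a1 a2 a3 b14 b15
  row 2: b21 a2 a3 a4 b25
  row 3: a1 b32 a3 a4 a5
Rows 2 and 3 agree on Budget, Studio; apply Budget, Studio→Year, MovieID and equate their Year, MovieID entries.
Rows 1 and 2 agree on DName; apply DName→MovieID and equate their MovieID entries.
Rows 1 and 2 agree on Year; apply Year→Studio and equate their Studio entries.
Row 1 is now all distinguished symbols — the join is lossless.

Yes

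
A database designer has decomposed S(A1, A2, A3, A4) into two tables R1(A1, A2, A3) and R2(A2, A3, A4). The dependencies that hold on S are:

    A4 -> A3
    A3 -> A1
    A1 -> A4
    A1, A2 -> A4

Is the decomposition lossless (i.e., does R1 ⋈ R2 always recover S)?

Yes

Common attributes: R1 ∩ R2 = {A2, A3}.
Closure of {A2, A3}: A3 → A1 applies, adding A1; A1 → A4 applies, adding A4. So (A2, A3)⁺ = {A1, A2, A3, A4}.
This closure contains every attribute of R1, so R1 ∩ R2 → R1. The join is lossless.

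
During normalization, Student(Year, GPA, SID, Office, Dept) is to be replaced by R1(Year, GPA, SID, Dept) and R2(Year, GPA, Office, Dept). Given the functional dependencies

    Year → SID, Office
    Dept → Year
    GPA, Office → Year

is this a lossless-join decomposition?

Common attributes: R1 ∩ R2 = {Year, GPA, Dept}.
Closure of {Year, GPA, Dept}: Year → SID, Office applies, adding SID, Office. So (Year, GPA, Dept)⁺ = {Year, GPA, SID, Office, Dept}.
This closure contains every attribute of R1, so R1 ∩ R2 → R1. The join is lossless.

Yes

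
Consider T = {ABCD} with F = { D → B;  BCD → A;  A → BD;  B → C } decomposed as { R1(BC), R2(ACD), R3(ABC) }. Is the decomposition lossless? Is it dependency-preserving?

Lossless test (chase): Rows 2 and 3 agree on A; apply A→BD and equate their BD entries. Row 2 is now all distinguished symbols — the join is lossless.
Dependency preservation: D → B; BCD → A; A → BD are not contained in any single fragment, but the restricted closure of each left-hand side across the fragments still reaches the right-hand side; the remaining FDs each lie inside some fragment. All dependencies are preserved.

lossless and dependency-preserving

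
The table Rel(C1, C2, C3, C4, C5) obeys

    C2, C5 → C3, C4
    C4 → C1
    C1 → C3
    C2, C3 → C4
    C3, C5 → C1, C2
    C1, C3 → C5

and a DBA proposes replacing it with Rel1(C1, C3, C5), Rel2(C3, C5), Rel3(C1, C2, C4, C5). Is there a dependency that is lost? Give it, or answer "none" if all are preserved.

C2, C3 → C4

Check C2, C3 → C4: no single fragment contains all of {C2, C3, C4}, and the restricted closure of {C2, C3} across the fragments never reaches {C4}.
C2, C5 → C3, C4 is preserved.
C4 → C1 is preserved.
C1 → C3 is preserved.
C3, C5 → C1, C2 is preserved.
C1, C3 → C5 is preserved.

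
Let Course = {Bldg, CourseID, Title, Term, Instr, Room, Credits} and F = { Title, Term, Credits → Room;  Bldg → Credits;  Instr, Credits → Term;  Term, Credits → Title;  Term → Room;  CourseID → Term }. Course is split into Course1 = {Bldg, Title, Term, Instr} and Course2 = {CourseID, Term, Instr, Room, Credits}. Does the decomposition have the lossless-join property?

Common attributes: Course1 ∩ Course2 = {Term, Instr}.
Closure of {Term, Instr}: Term → Room applies, adding Room. So (Term, Instr)⁺ = {Term, Instr, Room}.
The closure contains neither all of Course1 = {Bldg, Title, Term, Instr} nor all of Course2 = {CourseID, Term, Instr, Room, Credits}, so the common attributes are not a superkey of either fragment. The join is lossy.

No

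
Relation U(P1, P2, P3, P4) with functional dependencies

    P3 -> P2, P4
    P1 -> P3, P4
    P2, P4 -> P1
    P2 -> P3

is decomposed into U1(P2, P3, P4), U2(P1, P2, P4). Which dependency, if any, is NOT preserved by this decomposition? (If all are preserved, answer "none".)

P3 → P2, P4 lies within U1.
P1 → P3, P4: restricted closure across fragments reaches P3, P4.
P2, P4 → P1 lies within U2.
P2 → P3 lies within U1.
Every dependency is enforceable on the fragments, so the decomposition is dependency-preserving.

none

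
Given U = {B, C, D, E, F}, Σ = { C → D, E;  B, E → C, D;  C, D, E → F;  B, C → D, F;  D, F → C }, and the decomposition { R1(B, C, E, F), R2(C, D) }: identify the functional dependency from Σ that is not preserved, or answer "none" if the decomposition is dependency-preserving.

D, F → C

Check D, F → C: no single fragment contains all of {C, D, F}, and the restricted closure of {D, F} across the fragments never reaches {C}.
C → D, E is preserved.
B, E → C, D is preserved.
C, D, E → F is preserved.
B, C → D, F is preserved.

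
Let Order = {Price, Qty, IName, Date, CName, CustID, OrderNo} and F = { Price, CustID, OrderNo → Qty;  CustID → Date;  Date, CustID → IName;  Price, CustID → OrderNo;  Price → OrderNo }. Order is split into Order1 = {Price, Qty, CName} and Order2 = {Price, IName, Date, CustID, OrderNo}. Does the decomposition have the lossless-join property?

No

Common attributes: Order1 ∩ Order2 = {Price}.
Closure of {Price}: Price → OrderNo applies, adding OrderNo. So (Price)⁺ = {Price, OrderNo}.
The closure contains neither all of Order1 = {Price, Qty, CName} nor all of Order2 = {Price, IName, Date, CustID, OrderNo}, so the common attributes are not a superkey of either fragment. The join is lossy.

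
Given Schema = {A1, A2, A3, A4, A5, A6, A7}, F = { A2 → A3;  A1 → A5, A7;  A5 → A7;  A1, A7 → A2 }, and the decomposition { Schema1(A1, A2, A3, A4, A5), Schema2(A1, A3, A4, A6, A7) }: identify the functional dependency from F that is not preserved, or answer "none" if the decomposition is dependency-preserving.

Check A5 → A7: no single fragment contains all of {A5, A7}, and the restricted closure of {A5} across the fragments never reaches {A7}.
A2 → A3 is preserved.
A1 → A5, A7 is preserved.
A1, A7 → A2 is preserved.

A5 → A7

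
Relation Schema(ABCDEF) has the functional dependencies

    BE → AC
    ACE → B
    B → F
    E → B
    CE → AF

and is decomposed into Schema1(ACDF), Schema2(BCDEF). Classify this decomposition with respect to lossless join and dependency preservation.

Lossless test: (CDF)⁺ = {CDF}, which is a superkey of neither fragment — lossy.
Dependency preservation: the restricted closure of {BE} across the fragments never reaches {AC}, so BE → AC cannot be enforced without a join — not preserved.

lossy and not dependency-preserving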